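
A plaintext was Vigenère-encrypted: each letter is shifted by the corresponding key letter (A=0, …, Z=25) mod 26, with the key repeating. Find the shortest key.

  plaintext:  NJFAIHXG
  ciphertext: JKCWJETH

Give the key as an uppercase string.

  i= 0: J-N = 22 → W
  i= 1: K-J =  1 → B
  i= 2: C-F = 23 → X
  i= 3: W-A = 22 → W
  i= 4: J-I =  1 → B
  i= 5: E-H = 23 → X
  i= 6: T-X = 22 → W
  i= 7: H-G =  1 → B
  shifts repeat with period 3: WBX

WBX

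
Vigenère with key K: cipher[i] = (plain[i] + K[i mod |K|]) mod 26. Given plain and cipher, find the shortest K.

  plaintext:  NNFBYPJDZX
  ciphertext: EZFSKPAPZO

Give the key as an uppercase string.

  i= 0: E-N = 17 → R
  i= 1: Z-N = 12 → M
  i= 2: F-F =  0 → A
  i= 3: S-B = 17 → R
  i= 4: K-Y = 12 → M
  i= 5: P-P =  0 → A
  i= 6: A-J = 17 → R
  i= 7: P-D = 12 → M
  i= 8: Z-Z =  0 → A
  i= 9: O-X = 17 → R
  shifts repeat with period 3: RMA

RMA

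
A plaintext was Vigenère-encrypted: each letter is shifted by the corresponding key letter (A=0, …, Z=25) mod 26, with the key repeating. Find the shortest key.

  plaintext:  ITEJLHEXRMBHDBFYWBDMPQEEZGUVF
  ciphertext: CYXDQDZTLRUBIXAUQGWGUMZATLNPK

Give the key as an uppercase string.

UFTUFWVW

  i= 0: C-I = 20 → U
  i= 1: Y-T =  5 → F
  i= 2: X-E = 19 → T
  i= 3: D-J = 20 → U
  i= 4: Q-L =  5 → F
  i= 5: D-H = 22 → W
  i= 6: Z-E = 21 → V
  i= 7: T-X = 22 → W
  i= 8: L-R = 20 → U
  i= 9: R-M =  5 → F
  i=10: U-B = 19 → T
  i=11: B-H = 20 → U
  i=12: I-D =  5 → F
  i=13: X-B = 22 → W
  i=14: A-F = 21 → V
  i=15: U-Y = 22 → W
  i=16: Q-W = 20 → U
  i=17: G-B =  5 → F
  i=18: W-D = 19 → T
  i=19: G-M = 20 → U
  i=20: U-P =  5 → F
  i=21: M-Q = 22 → W
  i=22: Z-E = 21 → V
  i=23: A-E = 22 → W
  i=24: T-Z = 20 → U
  i=25: L-G =  5 → F
  i=26: N-U = 19 → T
  i=27: P-V = 20 → U
  i=28: K-F =  5 → F
  shifts repeat with period 8: UFTUFWVW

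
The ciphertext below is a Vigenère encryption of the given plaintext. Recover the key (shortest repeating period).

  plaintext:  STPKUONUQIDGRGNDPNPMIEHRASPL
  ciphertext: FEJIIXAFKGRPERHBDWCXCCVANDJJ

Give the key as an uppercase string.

  i= 0: F-S = 13 → N
  i= 1: E-T = 11 → L
  i= 2: J-P = 20 → U
  i= 3: I-K = 24 → Y
  i= 4: I-U = 14 → O
  i= 5: X-O =  9 → J
  i= 6: A-N = 13 → N
  i= 7: F-U = 11 → L
  i= 8: K-Q = 20 → U
  i= 9: G-I = 24 → Y
  i=10: R-D = 14 → O
  i=11: P-G =  9 → J
  i=12: E-R = 13 → N
  i=13: R-G = 11 → L
  i=14: H-N = 20 → U
  i=15: B-D = 24 → Y
  i=16: D-P = 14 → O
  i=17: W-N =  9 → J
  i=18: C-P = 13 → N
  i=19: X-M = 11 → L
  i=20: C-I = 20 → U
  i=21: C-E = 24 → Y
  i=22: V-H = 14 → O
  i=23: A-R =  9 → J
  i=24: N-A = 13 → N
  i=25: D-S = 11 → L
  i=26: J-P = 20 → U
  i=27: J-L = 24 → Y
  shifts repeat with period 6: NLUYOJ

NLUYOJ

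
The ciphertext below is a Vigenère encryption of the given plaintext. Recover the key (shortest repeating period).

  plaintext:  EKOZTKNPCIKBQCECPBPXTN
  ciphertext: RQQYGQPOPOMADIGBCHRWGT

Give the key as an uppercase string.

  i= 0: R-E = 13 → N
  i= 1: Q-K =  6 → G
  i= 2: Q-O =  2 → C
  i= 3: Y-Z = 25 → Z
  i= 4: G-T = 13 → N
  i= 5: Q-K =  6 → G
  i= 6: P-N =  2 → C
  i= 7: O-P = 25 → Z
  i= 8: P-C = 13 → N
  i= 9: O-I =  6 → G
  i=10: M-K =  2 → C
  i=11: A-B = 25 → Z
  i=12: D-Q = 13 → N
  i=13: I-C =  6 → G
  i=14: G-E =  2 → C
  i=15: B-C = 25 → Z
  i=16: C-P = 13 → N
  i=17: H-B =  6 → G
  i=18: R-P =  2 → C
  i=19: W-X = 25 → Z
  i=20: G-T = 13 → N
  i=21: T-N =  6 → G
  shifts repeat with period 4: NGCZ

NGCZ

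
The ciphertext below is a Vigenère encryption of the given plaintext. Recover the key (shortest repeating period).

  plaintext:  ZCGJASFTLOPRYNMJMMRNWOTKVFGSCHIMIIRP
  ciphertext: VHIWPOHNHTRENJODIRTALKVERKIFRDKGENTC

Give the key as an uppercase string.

  i= 0: V-Z = 22 → W
  i= 1: H-C =  5 → F
  i= 2: I-G =  2 → C
  i= 3: W-J = 13 → N
  i= 4: P-A = 15 → P
  i= 5: O-S = 22 → W
  i= 6: H-F =  2 → C
  i= 7: N-T = 20 → U
  i= 8: H-L = 22 → W
  i= 9: T-O =  5 → F
  i=10: R-P =  2 → C
  i=11: E-R = 13 → N
  i=12: N-Y = 15 → P
  i=13: J-N = 22 → W
  i=14: O-M =  2 → C
  i=15: D-J = 20 → U
  i=16: I-M = 22 → W
  i=17: R-M =  5 → F
  i=18: T-R =  2 → C
  i=19: A-N = 13 → N
  i=20: L-W = 15 → P
  i=21: K-O = 22 → W
  i=22: V-T =  2 → C
  i=23: E-K = 20 → U
  i=24: R-V = 22 → W
  i=25: K-F =  5 → F
  i=26: I-G =  2 → C
  i=27: F-S = 13 → N
  i=28: R-C = 15 → P
  i=29: D-H = 22 → W
  i=30: K-I =  2 → C
  i=31: G-M = 20 → U
  i=32: E-I = 22 → W
  i=33: N-I =  5 → F
  i=34: T-R =  2 → C
  i=35: C-P = 13 → N
  shifts repeat with period 8: WFCNPWCU

WFCNPWCU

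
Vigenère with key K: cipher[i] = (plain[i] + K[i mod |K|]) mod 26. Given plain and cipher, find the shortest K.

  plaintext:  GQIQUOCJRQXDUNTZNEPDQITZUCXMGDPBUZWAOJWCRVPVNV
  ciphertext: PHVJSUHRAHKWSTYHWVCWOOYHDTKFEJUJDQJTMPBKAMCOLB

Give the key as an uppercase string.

  i= 0: P-G =  9 → J
  i= 1: H-Q = 17 → R
  i= 2: V-I = 13 → N
  i= 3: J-Q = 19 → T
  i= 4: S-U = 24 → Y
  i= 5: U-O =  6 → G
  i= 6: H-C =  5 → F
  i= 7: R-J =  8 → I
  i= 8: A-R =  9 → J
  i= 9: H-Q = 17 → R
  i=10: K-X = 13 → N
  i=11: W-D = 19 → T
  i=12: S-U = 24 → Y
  i=13: T-N =  6 → G
  i=14: Y-T =  5 → F
  i=15: H-Z =  8 → I
  i=16: W-N =  9 → J
  i=17: V-E = 17 → R
  i=18: C-P = 13 → N
  i=19: W-D = 19 → T
  i=20: O-Q = 24 → Y
  i=21: O-I =  6 → G
  i=22: Y-T =  5 → F
  i=23: H-Z =  8 → I
  i=24: D-U =  9 → J
  i=25: T-C = 17 → R
  i=26: K-X = 13 → N
  i=27: F-M = 19 → T
  i=28: E-G = 24 → Y
  i=29: J-D =  6 → G
  i=30: U-P =  5 → F
  i=31: J-B =  8 → I
  i=32: D-U =  9 → J
  i=33: Q-Z = 17 → R
  i=34: J-W = 13 → N
  i=35: T-A = 19 → T
  i=36: M-O = 24 → Y
  i=37: P-J =  6 → G
  i=38: B-W =  5 → F
  i=39: K-C =  8 → I
  i=40: A-R =  9 → J
  i=41: M-V = 17 → R
  i=42: C-P = 13 → N
  i=43: O-V = 19 → T
  i=44: L-N = 24 → Y
  i=45: B-V =  6 → G
  shifts repeat with period 8: JRNTYGFI

JRNTYGFI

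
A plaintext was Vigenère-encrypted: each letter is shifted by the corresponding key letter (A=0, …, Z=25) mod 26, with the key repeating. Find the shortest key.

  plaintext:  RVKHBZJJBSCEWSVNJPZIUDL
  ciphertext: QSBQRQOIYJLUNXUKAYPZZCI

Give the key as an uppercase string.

ZXRJQRF

  i= 0: Q-R = 25 → Z
  i= 1: S-V = 23 → X
  i= 2: B-K = 17 → R
  i= 3: Q-H =  9 → J
  i= 4: R-B = 16 → Q
  i= 5: Q-Z = 17 → R
  i= 6: O-J =  5 → F
  i= 7: I-J = 25 → Z
  i= 8: Y-B = 23 → X
  i= 9: J-S = 17 → R
  i=10: L-C =  9 → J
  i=11: U-E = 16 → Q
  i=12: N-W = 17 → R
  i=13: X-S =  5 → F
  i=14: U-V = 25 → Z
  i=15: K-N = 23 → X
  i=16: A-J = 17 → R
  i=17: Y-P =  9 → J
  i=18: P-Z = 16 → Q
  i=19: Z-I = 17 → R
  i=20: Z-U =  5 → F
  i=21: C-D = 25 → Z
  i=22: I-L = 23 → X
  shifts repeat with period 7: ZXRJQRF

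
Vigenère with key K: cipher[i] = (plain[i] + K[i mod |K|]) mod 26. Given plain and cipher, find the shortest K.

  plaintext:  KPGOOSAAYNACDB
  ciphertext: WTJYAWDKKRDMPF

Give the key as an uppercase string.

MEDK

  i= 0: W-K = 12 → M
  i= 1: T-P =  4 → E
  i= 2: J-G =  3 → D
  i= 3: Y-O = 10 → K
  i= 4: A-O = 12 → M
  i= 5: W-S =  4 → E
  i= 6: D-A =  3 → D
  i= 7: K-A = 10 → K
  i= 8: K-Y = 12 → M
  i= 9: R-N =  4 → E
  i=10: D-A =  3 → D
  i=11: M-C = 10 → K
  i=12: P-D = 12 → M
  i=13: F-B =  4 → E
  shifts repeat with period 4: MEDK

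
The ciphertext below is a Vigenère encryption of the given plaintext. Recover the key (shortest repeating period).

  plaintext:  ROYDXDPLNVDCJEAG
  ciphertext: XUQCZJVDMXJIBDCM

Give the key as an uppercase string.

  i= 0: X-R =  6 → G
  i= 1: U-O =  6 → G
  i= 2: Q-Y = 18 → S
  i= 3: C-D = 25 → Z
  i= 4: Z-X =  2 → C
  i= 5: J-D =  6 → G
  i= 6: V-P =  6 → G
  i= 7: D-L = 18 → S
  i= 8: M-N = 25 → Z
  i= 9: X-V =  2 → C
  i=10: J-D =  6 → G
  i=11: I-C =  6 → G
  i=12: B-J = 18 → S
  i=13: D-E = 25 → Z
  i=14: C-A =  2 → C
  i=15: M-G =  6 → G
  shifts repeat with period 5: GGSZC

GGSZC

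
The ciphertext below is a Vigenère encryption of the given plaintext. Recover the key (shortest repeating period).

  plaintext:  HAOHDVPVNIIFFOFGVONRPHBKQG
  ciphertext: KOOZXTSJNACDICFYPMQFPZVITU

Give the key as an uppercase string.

DOASUY

  i= 0: K-H =  3 → D
  i= 1: O-A = 14 → O
  i= 2: O-O =  0 → A
  i= 3: Z-H = 18 → S
  i= 4: X-D = 20 → U
  i= 5: T-V = 24 → Y
  i= 6: S-P =  3 → D
  i= 7: J-V = 14 → O
  i= 8: N-N =  0 → A
  i= 9: A-I = 18 → S
  i=10: C-I = 20 → U
  i=11: D-F = 24 → Y
  i=12: I-F =  3 → D
  i=13: C-O = 14 → O
  i=14: F-F =  0 → A
  i=15: Y-G = 18 → S
  i=16: P-V = 20 → U
  i=17: M-O = 24 → Y
  i=18: Q-N =  3 → D
  i=19: F-R = 14 → O
  i=20: P-P =  0 → A
  i=21: Z-H = 18 → S
  i=22: V-B = 20 → U
  i=23: I-K = 24 → Y
  i=24: T-Q =  3 → D
  i=25: U-G = 14 → O
  shifts repeat with period 6: DOASUY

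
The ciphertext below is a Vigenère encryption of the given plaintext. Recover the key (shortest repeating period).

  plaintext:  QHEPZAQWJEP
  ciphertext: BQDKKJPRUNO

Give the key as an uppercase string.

LJZV

  i= 0: B-Q = 11 → L
  i= 1: Q-H =  9 → J
  i= 2: D-E = 25 → Z
  i= 3: K-P = 21 → V
  i= 4: K-Z = 11 → L
  i= 5: J-A =  9 → J
  i= 6: P-Q = 25 → Z
  i= 7: R-W = 21 → V
  i= 8: U-J = 11 → L
  i= 9: N-E =  9 → J
  i=10: O-P = 25 → Z
  shifts repeat with period 4: LJZV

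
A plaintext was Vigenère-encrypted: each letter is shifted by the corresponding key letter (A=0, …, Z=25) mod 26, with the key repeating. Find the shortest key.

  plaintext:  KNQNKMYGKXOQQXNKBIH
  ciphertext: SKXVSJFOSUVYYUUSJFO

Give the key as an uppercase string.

  i= 0: S-K =  8 → I
  i= 1: K-N = 23 → X
  i= 2: X-Q =  7 → H
  i= 3: V-N =  8 → I
  i= 4: S-K =  8 → I
  i= 5: J-M = 23 → X
  i= 6: F-Y =  7 → H
  i= 7: O-G =  8 → I
  i= 8: S-K =  8 → I
  i= 9: U-X = 23 → X
  i=10: V-O =  7 → H
  i=11: Y-Q =  8 → I
  i=12: Y-Q =  8 → I
  i=13: U-X = 23 → X
  i=14: U-N =  7 → H
  i=15: S-K =  8 → I
  i=16: J-B =  8 → I
  i=17: F-I = 23 → X
  i=18: O-H =  7 → H
  shifts repeat with period 4: IXHI

IXHI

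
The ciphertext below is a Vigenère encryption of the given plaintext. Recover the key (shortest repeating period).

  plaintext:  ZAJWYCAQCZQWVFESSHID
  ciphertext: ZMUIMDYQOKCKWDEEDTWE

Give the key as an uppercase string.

  i= 0: Z-Z =  0 → A
  i= 1: M-A = 12 → M
  i= 2: U-J = 11 → L
  i= 3: I-W = 12 → M
  i= 4: M-Y = 14 → O
  i= 5: D-C =  1 → B
  i= 6: Y-A = 24 → Y
  i= 7: Q-Q =  0 → A
  i= 8: O-C = 12 → M
  i= 9: K-Z = 11 → L
  i=10: C-Q = 12 → M
  i=11: K-W = 14 → O
  i=12: W-V =  1 → B
  i=13: D-F = 24 → Y
  i=14: E-E =  0 → A
  i=15: E-S = 12 → M
  i=16: D-S = 11 → L
  i=17: T-H = 12 → M
  i=18: W-I = 14 → O
  i=19: E-D =  1 → B
  shifts repeat with period 7: AMLMOBY

AMLMOBY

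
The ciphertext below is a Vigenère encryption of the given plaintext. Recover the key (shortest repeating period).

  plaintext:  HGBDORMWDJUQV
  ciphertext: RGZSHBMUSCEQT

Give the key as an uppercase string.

  i= 0: R-H = 10 → K
  i= 1: G-G =  0 → A
  i= 2: Z-B = 24 → Y
  i= 3: S-D = 15 → P
  i= 4: H-O = 19 → T
  i= 5: B-R = 10 → K
  i= 6: M-M =  0 → A
  i= 7: U-W = 24 → Y
  i= 8: S-D = 15 → P
  i= 9: C-J = 19 → T
  i=10: E-U = 10 → K
  i=11: Q-Q =  0 → A
  i=12: T-V = 24 → Y
  shifts repeat with period 5: KAYPT

KAYPT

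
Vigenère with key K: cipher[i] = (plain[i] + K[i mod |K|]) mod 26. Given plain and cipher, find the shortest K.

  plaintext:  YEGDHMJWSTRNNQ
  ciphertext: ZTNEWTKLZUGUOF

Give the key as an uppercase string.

  i= 0: Z-Y =  1 → B
  i= 1: T-E = 15 → P
  i= 2: N-G =  7 → H
  i= 3: E-D =  1 → B
  i= 4: W-H = 15 → P
  i= 5: T-M =  7 → H
  i= 6: K-J =  1 → B
  i= 7: L-W = 15 → P
  i= 8: Z-S =  7 → H
  i= 9: U-T =  1 → B
  i=10: G-R = 15 → P
  i=11: U-N =  7 → H
  i=12: O-N =  1 → B
  i=13: F-Q = 15 → P
  shifts repeat with period 3: BPH

BPH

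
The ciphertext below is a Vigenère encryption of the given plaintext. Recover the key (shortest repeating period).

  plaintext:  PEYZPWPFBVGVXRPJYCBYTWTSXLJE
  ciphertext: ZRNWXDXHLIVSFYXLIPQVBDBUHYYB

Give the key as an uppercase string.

KNPXIHIC

  i= 0: Z-P = 10 → K
  i= 1: R-E = 13 → N
  i= 2: N-Y = 15 → P
  i= 3: W-Z = 23 → X
  i= 4: X-P =  8 → I
  i= 5: D-W =  7 → H
  i= 6: X-P =  8 → I
  i= 7: H-F =  2 → C
  i= 8: L-B = 10 → K
  i= 9: I-V = 13 → N
  i=10: V-G = 15 → P
  i=11: S-V = 23 → X
  i=12: F-X =  8 → I
  i=13: Y-R =  7 → H
  i=14: X-P =  8 → I
  i=15: L-J =  2 → C
  i=16: I-Y = 10 → K
  i=17: P-C = 13 → N
  i=18: Q-B = 15 → P
  i=19: V-Y = 23 → X
  i=20: B-T =  8 → I
  i=21: D-W =  7 → H
  i=22: B-T =  8 → I
  i=23: U-S =  2 → C
  i=24: H-X = 10 → K
  i=25: Y-L = 13 → N
  i=26: Y-J = 15 → P
  i=27: B-E = 23 → X
  shifts repeat with period 8: KNPXIHIC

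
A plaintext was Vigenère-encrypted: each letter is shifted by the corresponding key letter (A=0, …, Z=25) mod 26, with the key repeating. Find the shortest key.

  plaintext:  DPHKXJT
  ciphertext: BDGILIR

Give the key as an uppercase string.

  i= 0: B-D = 24 → Y
  i= 1: D-P = 14 → O
  i= 2: G-H = 25 → Z
  i= 3: I-K = 24 → Y
  i= 4: L-X = 14 → O
  i= 5: I-J = 25 → Z
  i= 6: R-T = 24 → Y
  shifts repeat with period 3: YOZ

YOZ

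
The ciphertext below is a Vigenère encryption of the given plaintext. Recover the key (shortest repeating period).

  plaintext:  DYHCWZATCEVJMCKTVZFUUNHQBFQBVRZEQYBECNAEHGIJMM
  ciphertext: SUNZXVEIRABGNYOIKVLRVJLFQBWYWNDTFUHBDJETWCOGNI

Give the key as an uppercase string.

PWGXBWEP

  i= 0: S-D = 15 → P
  i= 1: U-Y = 22 → W
  i= 2: N-H =  6 → G
  i= 3: Z-C = 23 → X
  i= 4: X-W =  1 → B
  i= 5: V-Z = 22 → W
  i= 6: E-A =  4 → E
  i= 7: I-T = 15 → P
  i= 8: R-C = 15 → P
  i= 9: A-E = 22 → W
  i=10: B-V =  6 → G
  i=11: G-J = 23 → X
  i=12: N-M =  1 → B
  i=13: Y-C = 22 → W
  i=14: O-K =  4 → E
  i=15: I-T = 15 → P
  i=16: K-V = 15 → P
  i=17: V-Z = 22 → W
  i=18: L-F =  6 → G
  i=19: R-U = 23 → X
  i=20: V-U =  1 → B
  i=21: J-N = 22 → W
  i=22: L-H =  4 → E
  i=23: F-Q = 15 → P
  i=24: Q-B = 15 → P
  i=25: B-F = 22 → W
  i=26: W-Q =  6 → G
  i=27: Y-B = 23 → X
  i=28: W-V =  1 → B
  i=29: N-R = 22 → W
  i=30: D-Z =  4 → E
  i=31: T-E = 15 → P
  i=32: F-Q = 15 → P
  i=33: U-Y = 22 → W
  i=34: H-B =  6 → G
  i=35: B-E = 23 → X
  i=36: D-C =  1 → B
  i=37: J-N = 22 → W
  i=38: E-A =  4 → E
  i=39: T-E = 15 → P
  i=40: W-H = 15 → P
  i=41: C-G = 22 → W
  i=42: O-I =  6 → G
  i=43: G-J = 23 → X
  i=44: N-M =  1 → B
  i=45: I-M = 22 → W
  shifts repeat with period 8: PWGXBWEP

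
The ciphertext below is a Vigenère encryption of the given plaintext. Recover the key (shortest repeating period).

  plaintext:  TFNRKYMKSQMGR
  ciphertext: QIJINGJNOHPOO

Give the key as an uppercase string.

XDWRDI

  i= 0: Q-T = 23 → X
  i= 1: I-F =  3 → D
  i= 2: J-N = 22 → W
  i= 3: I-R = 17 → R
  i= 4: N-K =  3 → D
  i= 5: G-Y =  8 → I
  i= 6: J-M = 23 → X
  i= 7: N-K =  3 → D
  i= 8: O-S = 22 → W
  i= 9: H-Q = 17 → R
  i=10: P-M =  3 → D
  i=11: O-G =  8 → I
  i=12: O-R = 23 → X
  shifts repeat with period 6: XDWRDI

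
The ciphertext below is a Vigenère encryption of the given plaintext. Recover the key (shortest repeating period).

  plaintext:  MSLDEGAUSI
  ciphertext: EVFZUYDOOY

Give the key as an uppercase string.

SDUWQ

  i= 0: E-M = 18 → S
  i= 1: V-S =  3 → D
  i= 2: F-L = 20 → U
  i= 3: Z-D = 22 → W
  i= 4: U-E = 16 → Q
  i= 5: Y-G = 18 → S
  i= 6: D-A =  3 → D
  i= 7: O-U = 20 → U
  i= 8: O-S = 22 → W
  i= 9: Y-I = 16 → Q
  shifts repeat with period 5: SDUWQ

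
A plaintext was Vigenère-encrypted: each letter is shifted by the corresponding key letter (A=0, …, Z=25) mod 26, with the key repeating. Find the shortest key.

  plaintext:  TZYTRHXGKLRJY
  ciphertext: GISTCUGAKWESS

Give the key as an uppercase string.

NJUAL

  i= 0: G-T = 13 → N
  i= 1: I-Z =  9 → J
  i= 2: S-Y = 20 → U
  i= 3: T-T =  0 → A
  i= 4: C-R = 11 → L
  i= 5: U-H = 13 → N
  i= 6: G-X =  9 → J
  i= 7: A-G = 20 → U
  i= 8: K-K =  0 → A
  i= 9: W-L = 11 → L
  i=10: E-R = 13 → N
  i=11: S-J =  9 → J
  i=12: S-Y = 20 → U
  shifts repeat with period 5: NJUAL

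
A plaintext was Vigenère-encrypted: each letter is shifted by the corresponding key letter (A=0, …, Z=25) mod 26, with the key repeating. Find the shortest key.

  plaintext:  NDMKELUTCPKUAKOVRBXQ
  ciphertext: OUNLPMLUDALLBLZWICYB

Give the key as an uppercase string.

  i= 0: O-N =  1 → B
  i= 1: U-D = 17 → R
  i= 2: N-M =  1 → B
  i= 3: L-K =  1 → B
  i= 4: P-E = 11 → L
  i= 5: M-L =  1 → B
  i= 6: L-U = 17 → R
  i= 7: U-T =  1 → B
  i= 8: D-C =  1 → B
  i= 9: A-P = 11 → L
  i=10: L-K =  1 → B
  i=11: L-U = 17 → R
  i=12: B-A =  1 → B
  i=13: L-K =  1 → B
  i=14: Z-O = 11 → L
  i=15: W-V =  1 → B
  i=16: I-R = 17 → R
  i=17: C-B =  1 → B
  i=18: Y-X =  1 → B
  i=19: B-Q = 11 → L
  shifts repeat with period 5: BRBBL

BRBBL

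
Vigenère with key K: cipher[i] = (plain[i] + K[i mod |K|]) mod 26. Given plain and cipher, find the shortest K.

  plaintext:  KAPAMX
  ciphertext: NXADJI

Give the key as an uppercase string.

  i= 0: N-K =  3 → D
  i= 1: X-A = 23 → X
  i= 2: A-P = 11 → L
  i= 3: D-A =  3 → D
  i= 4: J-M = 23 → X
  i= 5: I-X = 11 → L
  shifts repeat with period 3: DXL

DXL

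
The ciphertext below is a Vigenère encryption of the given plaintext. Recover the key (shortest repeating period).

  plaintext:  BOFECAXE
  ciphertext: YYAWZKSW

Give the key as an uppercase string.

XKVS

  i= 0: Y-B = 23 → X
  i= 1: Y-O = 10 → K
  i= 2: A-F = 21 → V
  i= 3: W-E = 18 → S
  i= 4: Z-C = 23 → X
  i= 5: K-A = 10 → K
  i= 6: S-X = 21 → V
  i= 7: W-E = 18 → S
  shifts repeat with period 4: XKVS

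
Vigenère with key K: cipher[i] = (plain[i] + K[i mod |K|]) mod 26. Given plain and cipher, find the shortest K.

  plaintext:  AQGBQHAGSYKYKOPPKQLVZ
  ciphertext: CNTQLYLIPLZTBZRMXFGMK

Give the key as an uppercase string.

  i= 0: C-A =  2 → C
  i= 1: N-Q = 23 → X
  i= 2: T-G = 13 → N
  i= 3: Q-B = 15 → P
  i= 4: L-Q = 21 → V
  i= 5: Y-H = 17 → R
  i= 6: L-A = 11 → L
  i= 7: I-G =  2 → C
  i= 8: P-S = 23 → X
  i= 9: L-Y = 13 → N
  i=10: Z-K = 15 → P
  i=11: T-Y = 21 → V
  i=12: B-K = 17 → R
  i=13: Z-O = 11 → L
  i=14: R-P =  2 → C
  i=15: M-P = 23 → X
  i=16: X-K = 13 → N
  i=17: F-Q = 15 → P
  i=18: G-L = 21 → V
  i=19: M-V = 17 → R
  i=20: K-Z = 11 → L
  shifts repeat with period 7: CXNPVRL

CXNPVRL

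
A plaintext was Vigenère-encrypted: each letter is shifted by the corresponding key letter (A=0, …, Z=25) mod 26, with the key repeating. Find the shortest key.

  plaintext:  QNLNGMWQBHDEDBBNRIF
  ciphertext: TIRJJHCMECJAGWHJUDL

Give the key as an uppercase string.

  i= 0: T-Q =  3 → D
  i= 1: I-N = 21 → V
  i= 2: R-L =  6 → G
  i= 3: J-N = 22 → W
  i= 4: J-G =  3 → D
  i= 5: H-M = 21 → V
  i= 6: C-W =  6 → G
  i= 7: M-Q = 22 → W
  i= 8: E-B =  3 → D
  i= 9: C-H = 21 → V
  i=10: J-D =  6 → G
  i=11: A-E = 22 → W
  i=12: G-D =  3 → D
  i=13: W-B = 21 → V
  i=14: H-B =  6 → G
  i=15: J-N = 22 → W
  i=16: U-R =  3 → D
  i=17: D-I = 21 → V
  i=18: L-F =  6 → G
  shifts repeat with period 4: DVGW

DVGW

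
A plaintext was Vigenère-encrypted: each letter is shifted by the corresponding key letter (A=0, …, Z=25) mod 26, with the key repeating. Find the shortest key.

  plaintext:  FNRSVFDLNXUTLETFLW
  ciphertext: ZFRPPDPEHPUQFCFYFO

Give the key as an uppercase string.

  i= 0: Z-F = 20 → U
  i= 1: F-N = 18 → S
  i= 2: R-R =  0 → A
  i= 3: P-S = 23 → X
  i= 4: P-V = 20 → U
  i= 5: D-F = 24 → Y
  i= 6: P-D = 12 → M
  i= 7: E-L = 19 → T
  i= 8: H-N = 20 → U
  i= 9: P-X = 18 → S
  i=10: U-U =  0 → A
  i=11: Q-T = 23 → X
  i=12: F-L = 20 → U
  i=13: C-E = 24 → Y
  i=14: F-T = 12 → M
  i=15: Y-F = 19 → T
  i=16: F-L = 20 → U
  i=17: O-W = 18 → S
  shifts repeat with period 8: USAXUYMT

USAXUYMT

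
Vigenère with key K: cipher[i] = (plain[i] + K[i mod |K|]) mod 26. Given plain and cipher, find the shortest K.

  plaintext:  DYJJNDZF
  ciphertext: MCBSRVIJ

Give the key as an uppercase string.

JES

  i= 0: M-D =  9 → J
  i= 1: C-Y =  4 → E
  i= 2: B-J = 18 → S
  i= 3: S-J =  9 → J
  i= 4: R-N =  4 → E
  i= 5: V-D = 18 → S
  i= 6: I-Z =  9 → J
  i= 7: J-F =  4 → E
  shifts repeat with period 3: JES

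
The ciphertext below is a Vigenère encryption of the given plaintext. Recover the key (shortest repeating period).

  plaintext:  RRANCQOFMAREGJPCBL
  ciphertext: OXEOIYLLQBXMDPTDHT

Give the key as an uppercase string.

  i= 0: O-R = 23 → X
  i= 1: X-R =  6 → G
  i= 2: E-A =  4 → E
  i= 3: O-N =  1 → B
  i= 4: I-C =  6 → G
  i= 5: Y-Q =  8 → I
  i= 6: L-O = 23 → X
  i= 7: L-F =  6 → G
  i= 8: Q-M =  4 → E
  i= 9: B-A =  1 → B
  i=10: X-R =  6 → G
  i=11: M-E =  8 → I
  i=12: D-G = 23 → X
  i=13: P-J =  6 → G
  i=14: T-P =  4 → E
  i=15: D-C =  1 → B
  i=16: H-B =  6 → G
  i=17: T-L =  8 → I
  shifts repeat with period 6: XGEBGI

XGEBGI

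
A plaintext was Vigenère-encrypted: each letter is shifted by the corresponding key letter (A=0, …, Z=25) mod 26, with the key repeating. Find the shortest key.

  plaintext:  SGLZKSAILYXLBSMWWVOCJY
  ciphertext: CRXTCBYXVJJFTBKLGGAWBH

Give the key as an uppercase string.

KLMUSJYP

  i= 0: C-S = 10 → K
  i= 1: R-G = 11 → L
  i= 2: X-L = 12 → M
  i= 3: T-Z = 20 → U
  i= 4: C-K = 18 → S
  i= 5: B-S =  9 → J
  i= 6: Y-A = 24 → Y
  i= 7: X-I = 15 → P
  i= 8: V-L = 10 → K
  i= 9: J-Y = 11 → L
  i=10: J-X = 12 → M
  i=11: F-L = 20 → U
  i=12: T-B = 18 → S
  i=13: B-S =  9 → J
  i=14: K-M = 24 → Y
  i=15: L-W = 15 → P
  i=16: G-W = 10 → K
  i=17: G-V = 11 → L
  i=18: A-O = 12 → M
  i=19: W-C = 20 → U
  i=20: B-J = 18 → S
  i=21: H-Y =  9 → J
  shifts repeat with period 8: KLMUSJYP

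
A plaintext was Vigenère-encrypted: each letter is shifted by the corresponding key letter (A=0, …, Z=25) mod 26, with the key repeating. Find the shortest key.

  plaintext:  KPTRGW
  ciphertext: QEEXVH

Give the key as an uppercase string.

GPL

  i= 0: Q-K =  6 → G
  i= 1: E-P = 15 → P
  i= 2: E-T = 11 → L
  i= 3: X-R =  6 → G
  i= 4: V-G = 15 → P
  i= 5: H-W = 11 → L
  shifts repeat with period 3: GPL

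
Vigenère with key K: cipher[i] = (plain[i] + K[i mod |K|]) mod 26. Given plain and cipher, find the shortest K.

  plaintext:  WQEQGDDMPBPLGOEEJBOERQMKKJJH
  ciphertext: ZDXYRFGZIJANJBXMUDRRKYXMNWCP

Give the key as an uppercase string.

  i= 0: Z-W =  3 → D
  i= 1: D-Q = 13 → N
  i= 2: X-E = 19 → T
  i= 3: Y-Q =  8 → I
  i= 4: R-G = 11 → L
  i= 5: F-D =  2 → C
  i= 6: G-D =  3 → D
  i= 7: Z-M = 13 → N
  i= 8: I-P = 19 → T
  i= 9: J-B =  8 → I
  i=10: A-P = 11 → L
  i=11: N-L =  2 → C
  i=12: J-G =  3 → D
  i=13: B-O = 13 → N
  i=14: X-E = 19 → T
  i=15: M-E =  8 → I
  i=16: U-J = 11 → L
  i=17: D-B =  2 → C
  i=18: R-O =  3 → D
  i=19: R-E = 13 → N
  i=20: K-R = 19 → T
  i=21: Y-Q =  8 → I
  i=22: X-M = 11 → L
  i=23: M-K =  2 → C
  i=24: N-K =  3 → D
  i=25: W-J = 13 → N
  i=26: C-J = 19 → T
  i=27: P-H =  8 → I
  shifts repeat with period 6: DNTILC

DNTILC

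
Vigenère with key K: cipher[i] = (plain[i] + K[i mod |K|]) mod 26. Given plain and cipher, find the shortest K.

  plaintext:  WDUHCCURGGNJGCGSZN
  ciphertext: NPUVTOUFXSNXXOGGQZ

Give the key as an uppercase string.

RMAO

  i= 0: N-W = 17 → R
  i= 1: P-D = 12 → M
  i= 2: U-U =  0 → A
  i= 3: V-H = 14 → O
  i= 4: T-C = 17 → R
  i= 5: O-C = 12 → M
  i= 6: U-U =  0 → A
  i= 7: F-R = 14 → O
  i= 8: X-G = 17 → R
  i= 9: S-G = 12 → M
  i=10: N-N =  0 → A
  i=11: X-J = 14 → O
  i=12: X-G = 17 → R
  i=13: O-C = 12 → M
  i=14: G-G =  0 → A
  i=15: G-S = 14 → O
  i=16: Q-Z = 17 → R
  i=17: Z-N = 12 → M
  shifts repeat with period 4: RMAO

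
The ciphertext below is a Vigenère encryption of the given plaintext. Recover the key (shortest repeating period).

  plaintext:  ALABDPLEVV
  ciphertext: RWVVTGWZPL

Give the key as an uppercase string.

  i= 0: R-A = 17 → R
  i= 1: W-L = 11 → L
  i= 2: V-A = 21 → V
  i= 3: V-B = 20 → U
  i= 4: T-D = 16 → Q
  i= 5: G-P = 17 → R
  i= 6: W-L = 11 → L
  i= 7: Z-E = 21 → V
  i= 8: P-V = 20 → U
  i= 9: L-V = 16 → Q
  shifts repeat with period 5: RLVUQ

RLVUQ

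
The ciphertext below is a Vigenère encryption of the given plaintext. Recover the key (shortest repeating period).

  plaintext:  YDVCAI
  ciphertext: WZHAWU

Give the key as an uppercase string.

  i= 0: W-Y = 24 → Y
  i= 1: Z-D = 22 → W
  i= 2: H-V = 12 → M
  i= 3: A-C = 24 → Y
  i= 4: W-A = 22 → W
  i= 5: U-I = 12 → M
  shifts repeat with period 3: YWM

YWM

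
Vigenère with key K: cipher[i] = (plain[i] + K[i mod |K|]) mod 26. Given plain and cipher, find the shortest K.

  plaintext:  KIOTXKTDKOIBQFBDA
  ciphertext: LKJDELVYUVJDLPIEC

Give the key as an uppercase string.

BCVKH

  i= 0: L-K =  1 → B
  i= 1: K-I =  2 → C
  i= 2: J-O = 21 → V
  i= 3: D-T = 10 → K
  i= 4: E-X =  7 → H
  i= 5: L-K =  1 → B
  i= 6: V-T =  2 → C
  i= 7: Y-D = 21 → V
  i= 8: U-K = 10 → K
  i= 9: V-O =  7 → H
  i=10: J-I =  1 → B
  i=11: D-B =  2 → C
  i=12: L-Q = 21 → V
  i=13: P-F = 10 → K
  i=14: I-B =  7 → H
  i=15: E-D =  1 → B
  i=16: C-A =  2 → C
  shifts repeat with period 5: BCVKH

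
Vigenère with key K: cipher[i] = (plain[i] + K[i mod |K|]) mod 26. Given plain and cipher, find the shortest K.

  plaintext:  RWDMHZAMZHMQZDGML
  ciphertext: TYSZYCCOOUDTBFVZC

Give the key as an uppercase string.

CCPNRD

  i= 0: T-R =  2 → C
  i= 1: Y-W =  2 → C
  i= 2: S-D = 15 → P
  i= 3: Z-M = 13 → N
  i= 4: Y-H = 17 → R
  i= 5: C-Z =  3 → D
  i= 6: C-A =  2 → C
  i= 7: O-M =  2 → C
  i= 8: O-Z = 15 → P
  i= 9: U-H = 13 → N
  i=10: D-M = 17 → R
  i=11: T-Q =  3 → D
  i=12: B-Z =  2 → C
  i=13: F-D =  2 → C
  i=14: V-G = 15 → P
  i=15: Z-M = 13 → N
  i=16: C-L = 17 → R
  shifts repeat with period 6: CCPNRD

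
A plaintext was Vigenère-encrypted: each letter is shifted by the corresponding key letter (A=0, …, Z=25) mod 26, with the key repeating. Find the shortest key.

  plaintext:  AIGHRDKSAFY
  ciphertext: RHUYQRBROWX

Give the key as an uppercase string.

  i= 0: R-A = 17 → R
  i= 1: H-I = 25 → Z
  i= 2: U-G = 14 → O
  i= 3: Y-H = 17 → R
  i= 4: Q-R = 25 → Z
  i= 5: R-D = 14 → O
  i= 6: B-K = 17 → R
  i= 7: R-S = 25 → Z
  i= 8: O-A = 14 → O
  i= 9: W-F = 17 → R
  i=10: X-Y = 25 → Z
  shifts repeat with period 3: RZO

RZO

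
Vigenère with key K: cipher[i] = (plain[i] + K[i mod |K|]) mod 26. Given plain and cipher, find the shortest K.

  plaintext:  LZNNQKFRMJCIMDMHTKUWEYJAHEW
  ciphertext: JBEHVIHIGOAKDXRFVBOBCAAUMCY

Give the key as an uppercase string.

  i= 0: J-L = 24 → Y
  i= 1: B-Z =  2 → C
  i= 2: E-N = 17 → R
  i= 3: H-N = 20 → U
  i= 4: V-Q =  5 → F
  i= 5: I-K = 24 → Y
  i= 6: H-F =  2 → C
  i= 7: I-R = 17 → R
  i= 8: G-M = 20 → U
  i= 9: O-J =  5 → F
  i=10: A-C = 24 → Y
  i=11: K-I =  2 → C
  i=12: D-M = 17 → R
  i=13: X-D = 20 → U
  i=14: R-M =  5 → F
  i=15: F-H = 24 → Y
  i=16: V-T =  2 → C
  i=17: B-K = 17 → R
  i=18: O-U = 20 → U
  i=19: B-W =  5 → F
  i=20: C-E = 24 → Y
  i=21: A-Y =  2 → C
  i=22: A-J = 17 → R
  i=23: U-A = 20 → U
  i=24: M-H =  5 → F
  i=25: C-E = 24 → Y
  i=26: Y-W =  2 → C
  shifts repeat with period 5: YCRUF

YCRUF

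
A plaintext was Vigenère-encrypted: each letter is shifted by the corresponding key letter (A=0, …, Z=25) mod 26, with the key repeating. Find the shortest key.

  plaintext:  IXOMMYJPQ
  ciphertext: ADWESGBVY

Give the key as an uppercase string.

SGI

  i= 0: A-I = 18 → S
  i= 1: D-X =  6 → G
  i= 2: W-O =  8 → I
  i= 3: E-M = 18 → S
  i= 4: S-M =  6 → G
  i= 5: G-Y =  8 → I
  i= 6: B-J = 18 → S
  i= 7: V-P =  6 → G
  i= 8: Y-Q =  8 → I
  shifts repeat with period 3: SGI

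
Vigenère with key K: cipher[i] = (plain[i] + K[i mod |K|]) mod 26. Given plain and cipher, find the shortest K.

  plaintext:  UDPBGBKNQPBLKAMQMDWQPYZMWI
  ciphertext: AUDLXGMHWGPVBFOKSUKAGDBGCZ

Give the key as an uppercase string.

GROKRFCU

  i= 0: A-U =  6 → G
  i= 1: U-D = 17 → R
  i= 2: D-P = 14 → O
  i= 3: L-B = 10 → K
  i= 4: X-G = 17 → R
  i= 5: G-B =  5 → F
  i= 6: M-K =  2 → C
  i= 7: H-N = 20 → U
  i= 8: W-Q =  6 → G
  i= 9: G-P = 17 → R
  i=10: P-B = 14 → O
  i=11: V-L = 10 → K
  i=12: B-K = 17 → R
  i=13: F-A =  5 → F
  i=14: O-M =  2 → C
  i=15: K-Q = 20 → U
  i=16: S-M =  6 → G
  i=17: U-D = 17 → R
  i=18: K-W = 14 → O
  i=19: A-Q = 10 → K
  i=20: G-P = 17 → R
  i=21: D-Y =  5 → F
  i=22: B-Z =  2 → C
  i=23: G-M = 20 → U
  i=24: C-W =  6 → G
  i=25: Z-I = 17 → R
  shifts repeat with period 8: GROKRFCU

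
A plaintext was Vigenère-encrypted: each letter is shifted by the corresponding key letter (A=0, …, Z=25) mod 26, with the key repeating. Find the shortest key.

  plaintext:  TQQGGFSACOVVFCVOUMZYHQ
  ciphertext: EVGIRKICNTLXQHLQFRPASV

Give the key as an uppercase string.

LFQC

  i= 0: E-T = 11 → L
  i= 1: V-Q =  5 → F
  i= 2: G-Q = 16 → Q
  i= 3: I-G =  2 → C
  i= 4: R-G = 11 → L
  i= 5: K-F =  5 → F
  i= 6: I-S = 16 → Q
  i= 7: C-A =  2 → C
  i= 8: N-C = 11 → L
  i= 9: T-O =  5 → F
  i=10: L-V = 16 → Q
  i=11: X-V =  2 → C
  i=12: Q-F = 11 → L
  i=13: H-C =  5 → F
  i=14: L-V = 16 → Q
  i=15: Q-O =  2 → C
  i=16: F-U = 11 → L
  i=17: R-M =  5 → F
  i=18: P-Z = 16 → Q
  i=19: A-Y =  2 → C
  i=20: S-H = 11 → L
  i=21: V-Q =  5 → F
  shifts repeat with period 4: LFQC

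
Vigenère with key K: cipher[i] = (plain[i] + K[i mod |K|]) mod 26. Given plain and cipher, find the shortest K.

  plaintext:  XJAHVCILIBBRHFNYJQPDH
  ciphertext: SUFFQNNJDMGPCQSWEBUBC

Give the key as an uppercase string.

  i= 0: S-X = 21 → V
  i= 1: U-J = 11 → L
  i= 2: F-A =  5 → F
  i= 3: F-H = 24 → Y
  i= 4: Q-V = 21 → V
  i= 5: N-C = 11 → L
  i= 6: N-I =  5 → F
  i= 7: J-L = 24 → Y
  i= 8: D-I = 21 → V
  i= 9: M-B = 11 → L
  i=10: G-B =  5 → F
  i=11: P-R = 24 → Y
  i=12: C-H = 21 → V
  i=13: Q-F = 11 → L
  i=14: S-N =  5 → F
  i=15: W-Y = 24 → Y
  i=16: E-J = 21 → V
  i=17: B-Q = 11 → L
  i=18: U-P =  5 → F
  i=19: B-D = 24 → Y
  i=20: C-H = 21 → V
  shifts repeat with period 4: VLFY

VLFY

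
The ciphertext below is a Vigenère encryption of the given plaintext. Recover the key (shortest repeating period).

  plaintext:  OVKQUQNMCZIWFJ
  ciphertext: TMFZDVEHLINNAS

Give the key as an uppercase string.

  i= 0: T-O =  5 → F
  i= 1: M-V = 17 → R
  i= 2: F-K = 21 → V
  i= 3: Z-Q =  9 → J
  i= 4: D-U =  9 → J
  i= 5: V-Q =  5 → F
  i= 6: E-N = 17 → R
  i= 7: H-M = 21 → V
  i= 8: L-C =  9 → J
  i= 9: I-Z =  9 → J
  i=10: N-I =  5 → F
  i=11: N-W = 17 → R
  i=12: A-F = 21 → V
  i=13: S-J =  9 → J
  shifts repeat with period 5: FRVJJ

FRVJJ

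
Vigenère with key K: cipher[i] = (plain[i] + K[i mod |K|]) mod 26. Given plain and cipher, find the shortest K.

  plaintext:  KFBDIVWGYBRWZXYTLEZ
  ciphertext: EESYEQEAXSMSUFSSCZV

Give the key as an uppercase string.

  i= 0: E-K = 20 → U
  i= 1: E-F = 25 → Z
  i= 2: S-B = 17 → R
  i= 3: Y-D = 21 → V
  i= 4: E-I = 22 → W
  i= 5: Q-V = 21 → V
  i= 6: E-W =  8 → I
  i= 7: A-G = 20 → U
  i= 8: X-Y = 25 → Z
  i= 9: S-B = 17 → R
  i=10: M-R = 21 → V
  i=11: S-W = 22 → W
  i=12: U-Z = 21 → V
  i=13: F-X =  8 → I
  i=14: S-Y = 20 → U
  i=15: S-T = 25 → Z
  i=16: C-L = 17 → R
  i=17: Z-E = 21 → V
  i=18: V-Z = 22 → W
  shifts repeat with period 7: UZRVWVI

UZRVWVI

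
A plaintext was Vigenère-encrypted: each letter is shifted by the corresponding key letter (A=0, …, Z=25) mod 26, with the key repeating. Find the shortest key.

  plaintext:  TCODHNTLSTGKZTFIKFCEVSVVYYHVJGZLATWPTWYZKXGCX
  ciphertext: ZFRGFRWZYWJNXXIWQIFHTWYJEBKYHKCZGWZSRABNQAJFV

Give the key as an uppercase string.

GDDDYEDO

  i= 0: Z-T =  6 → G
  i= 1: F-C =  3 → D
  i= 2: R-O =  3 → D
  i= 3: G-D =  3 → D
  i= 4: F-H = 24 → Y
  i= 5: R-N =  4 → E
  i= 6: W-T =  3 → D
  i= 7: Z-L = 14 → O
  i= 8: Y-S =  6 → G
  i= 9: W-T =  3 → D
  i=10: J-G =  3 → D
  i=11: N-K =  3 → D
  i=12: X-Z = 24 → Y
  i=13: X-T =  4 → E
  i=14: I-F =  3 → D
  i=15: W-I = 14 → O
  i=16: Q-K =  6 → G
  i=17: I-F =  3 → D
  i=18: F-C =  3 → D
  i=19: H-E =  3 → D
  i=20: T-V = 24 → Y
  i=21: W-S =  4 → E
  i=22: Y-V =  3 → D
  i=23: J-V = 14 → O
  i=24: E-Y =  6 → G
  i=25: B-Y =  3 → D
  i=26: K-H =  3 → D
  i=27: Y-V =  3 → D
  i=28: H-J = 24 → Y
  i=29: K-G =  4 → E
  i=30: C-Z =  3 → D
  i=31: Z-L = 14 → O
  i=32: G-A =  6 → G
  i=33: W-T =  3 → D
  i=34: Z-W =  3 → D
  i=35: S-P =  3 → D
  i=36: R-T = 24 → Y
  i=37: A-W =  4 → E
  i=38: B-Y =  3 → D
  i=39: N-Z = 14 → O
  i=40: Q-K =  6 → G
  i=41: A-X =  3 → D
  i=42: J-G =  3 → D
  i=43: F-C =  3 → D
  i=44: V-X = 24 → Y
  shifts repeat with period 8: GDDDYEDO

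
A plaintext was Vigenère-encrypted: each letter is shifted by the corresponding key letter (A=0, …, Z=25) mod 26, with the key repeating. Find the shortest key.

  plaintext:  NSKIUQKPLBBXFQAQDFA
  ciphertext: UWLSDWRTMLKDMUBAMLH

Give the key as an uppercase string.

  i= 0: U-N =  7 → H
  i= 1: W-S =  4 → E
  i= 2: L-K =  1 → B
  i= 3: S-I = 10 → K
  i= 4: D-U =  9 → J
  i= 5: W-Q =  6 → G
  i= 6: R-K =  7 → H
  i= 7: T-P =  4 → E
  i= 8: M-L =  1 → B
  i= 9: L-B = 10 → K
  i=10: K-B =  9 → J
  i=11: D-X =  6 → G
  i=12: M-F =  7 → H
  i=13: U-Q =  4 → E
  i=14: B-A =  1 → B
  i=15: A-Q = 10 → K
  i=16: M-D =  9 → J
  i=17: L-F =  6 → G
  i=18: H-A =  7 → H
  shifts repeat with period 6: HEBKJG

HEBKJG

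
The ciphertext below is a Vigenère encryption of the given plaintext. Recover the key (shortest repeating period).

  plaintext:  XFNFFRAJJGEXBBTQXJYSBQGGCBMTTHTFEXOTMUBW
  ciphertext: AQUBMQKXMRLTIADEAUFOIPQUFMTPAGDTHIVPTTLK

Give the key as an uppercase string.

DLHWHZKO

  i= 0: A-X =  3 → D
  i= 1: Q-F = 11 → L
  i= 2: U-N =  7 → H
  i= 3: B-F = 22 → W
  i= 4: M-F =  7 → H
  i= 5: Q-R = 25 → Z
  i= 6: K-A = 10 → K
  i= 7: X-J = 14 → O
  i= 8: M-J =  3 → D
  i= 9: R-G = 11 → L
  i=10: L-E =  7 → H
  i=11: T-X = 22 → W
  i=12: I-B =  7 → H
  i=13: A-B = 25 → Z
  i=14: D-T = 10 → K
  i=15: E-Q = 14 → O
  i=16: A-X =  3 → D
  i=17: U-J = 11 → L
  i=18: F-Y =  7 → H
  i=19: O-S = 22 → W
  i=20: I-B =  7 → H
  i=21: P-Q = 25 → Z
  i=22: Q-G = 10 → K
  i=23: U-G = 14 → O
  i=24: F-C =  3 → D
  i=25: M-B = 11 → L
  i=26: T-M =  7 → H
  i=27: P-T = 22 → W
  i=28: A-T =  7 → H
  i=29: G-H = 25 → Z
  i=30: D-T = 10 → K
  i=31: T-F = 14 → O
  i=32: H-E =  3 → D
  i=33: I-X = 11 → L
  i=34: V-O =  7 → H
  i=35: P-T = 22 → W
  i=36: T-M =  7 → H
  i=37: T-U = 25 → Z
  i=38: L-B = 10 → K
  i=39: K-W = 14 → O
  shifts repeat with period 8: DLHWHZKO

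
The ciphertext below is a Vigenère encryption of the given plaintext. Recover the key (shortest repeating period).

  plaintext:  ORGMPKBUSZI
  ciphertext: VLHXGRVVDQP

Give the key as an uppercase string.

  i= 0: V-O =  7 → H
  i= 1: L-R = 20 → U
  i= 2: H-G =  1 → B
  i= 3: X-M = 11 → L
  i= 4: G-P = 17 → R
  i= 5: R-K =  7 → H
  i= 6: V-B = 20 → U
  i= 7: V-U =  1 → B
  i= 8: D-S = 11 → L
  i= 9: Q-Z = 17 → R
  i=10: P-I =  7 → H
  shifts repeat with period 5: HUBLR

HUBLR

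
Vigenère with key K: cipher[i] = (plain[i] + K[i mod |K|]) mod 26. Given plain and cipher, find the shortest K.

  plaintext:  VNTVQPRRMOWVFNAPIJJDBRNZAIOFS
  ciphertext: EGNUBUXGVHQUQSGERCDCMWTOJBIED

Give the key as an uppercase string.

JTUZLFGP

  i= 0: E-V =  9 → J
  i= 1: G-N = 19 → T
  i= 2: N-T = 20 → U
  i= 3: U-V = 25 → Z
  i= 4: B-Q = 11 → L
  i= 5: U-P =  5 → F
  i= 6: X-R =  6 → G
  i= 7: G-R = 15 → P
  i= 8: V-M =  9 → J
  i= 9: H-O = 19 → T
  i=10: Q-W = 20 → U
  i=11: U-V = 25 → Z
  i=12: Q-F = 11 → L
  i=13: S-N =  5 → F
  i=14: G-A =  6 → G
  i=15: E-P = 15 → P
  i=16: R-I =  9 → J
  i=17: C-J = 19 → T
  i=18: D-J = 20 → U
  i=19: C-D = 25 → Z
  i=20: M-B = 11 → L
  i=21: W-R =  5 → F
  i=22: T-N =  6 → G
  i=23: O-Z = 15 → P
  i=24: J-A =  9 → J
  i=25: B-I = 19 → T
  i=26: I-O = 20 → U
  i=27: E-F = 25 → Z
  i=28: D-S = 11 → L
  shifts repeat with period 8: JTUZLFGP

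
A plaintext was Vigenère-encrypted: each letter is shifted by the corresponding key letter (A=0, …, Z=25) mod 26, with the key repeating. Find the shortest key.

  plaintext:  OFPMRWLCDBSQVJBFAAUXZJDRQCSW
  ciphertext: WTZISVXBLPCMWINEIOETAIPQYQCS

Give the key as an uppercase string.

IOKWBZMZ

  i= 0: W-O =  8 → I
  i= 1: T-F = 14 → O
  i= 2: Z-P = 10 → K
  i= 3: I-M = 22 → W
  i= 4: S-R =  1 → B
  i= 5: V-W = 25 → Z
  i= 6: X-L = 12 → M
  i= 7: B-C = 25 → Z
  i= 8: L-D =  8 → I
  i= 9: P-B = 14 → O
  i=10: C-S = 10 → K
  i=11: M-Q = 22 → W
  i=12: W-V =  1 → B
  i=13: I-J = 25 → Z
  i=14: N-B = 12 → M
  i=15: E-F = 25 → Z
  i=16: I-A =  8 → I
  i=17: O-A = 14 → O
  i=18: E-U = 10 → K
  i=19: T-X = 22 → W
  i=20: A-Z =  1 → B
  i=21: I-J = 25 → Z
  i=22: P-D = 12 → M
  i=23: Q-R = 25 → Z
  i=24: Y-Q =  8 → I
  i=25: Q-C = 14 → O
  i=26: C-S = 10 → K
  i=27: S-W = 22 → W
  shifts repeat with period 8: IOKWBZMZ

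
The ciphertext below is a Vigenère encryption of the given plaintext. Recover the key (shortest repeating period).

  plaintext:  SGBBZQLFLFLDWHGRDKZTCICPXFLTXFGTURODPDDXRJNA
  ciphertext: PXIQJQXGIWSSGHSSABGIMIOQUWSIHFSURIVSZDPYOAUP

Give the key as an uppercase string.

  i= 0: P-S = 23 → X
  i= 1: X-G = 17 → R
  i= 2: I-B =  7 → H
  i= 3: Q-B = 15 → P
  i= 4: J-Z = 10 → K
  i= 5: Q-Q =  0 → A
  i= 6: X-L = 12 → M
  i= 7: G-F =  1 → B
  i= 8: I-L = 23 → X
  i= 9: W-F = 17 → R
  i=10: S-L =  7 → H
  i=11: S-D = 15 → P
  i=12: G-W = 10 → K
  i=13: H-H =  0 → A
  i=14: S-G = 12 → M
  i=15: S-R =  1 → B
  i=16: A-D = 23 → X
  i=17: B-K = 17 → R
  i=18: G-Z =  7 → H
  i=19: I-T = 15 → P
  i=20: M-C = 10 → K
  i=21: I-I =  0 → A
  i=22: O-C = 12 → M
  i=23: Q-P =  1 → B
  i=24: U-X = 23 → X
  i=25: W-F = 17 → R
  i=26: S-L =  7 → H
  i=27: I-T = 15 → P
  i=28: H-X = 10 → K
  i=29: F-F =  0 → A
  i=30: S-G = 12 → M
  i=31: U-T =  1 → B
  i=32: R-U = 23 → X
  i=33: I-R = 17 → R
  i=34: V-O =  7 → H
  i=35: S-D = 15 → P
  i=36: Z-P = 10 → K
  i=37: D-D =  0 → A
  i=38: P-D = 12 → M
  i=39: Y-X =  1 → B
  i=40: O-R = 23 → X
  i=41: A-J = 17 → R
  i=42: U-N =  7 → H
  i=43: P-A = 15 → P
  shifts repeat with period 8: XRHPKAMB

XRHPKAMB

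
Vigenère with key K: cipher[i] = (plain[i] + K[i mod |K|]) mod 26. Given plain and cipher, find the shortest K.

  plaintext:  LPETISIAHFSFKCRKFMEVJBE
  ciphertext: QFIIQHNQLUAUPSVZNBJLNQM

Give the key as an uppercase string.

FQEPIP

  i= 0: Q-L =  5 → F
  i= 1: F-P = 16 → Q
  i= 2: I-E =  4 → E
  i= 3: I-T = 15 → P
  i= 4: Q-I =  8 → I
  i= 5: H-S = 15 → P
  i= 6: N-I =  5 → F
  i= 7: Q-A = 16 → Q
  i= 8: L-H =  4 → E
  i= 9: U-F = 15 → P
  i=10: A-S =  8 → I
  i=11: U-F = 15 → P
  i=12: P-K =  5 → F
  i=13: S-C = 16 → Q
  i=14: V-R =  4 → E
  i=15: Z-K = 15 → P
  i=16: N-F =  8 → I
  i=17: B-M = 15 → P
  i=18: J-E =  5 → F
  i=19: L-V = 16 → Q
  i=20: N-J =  4 → E
  i=21: Q-B = 15 → P
  i=22: M-E =  8 → I
  shifts repeat with period 6: FQEPIP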